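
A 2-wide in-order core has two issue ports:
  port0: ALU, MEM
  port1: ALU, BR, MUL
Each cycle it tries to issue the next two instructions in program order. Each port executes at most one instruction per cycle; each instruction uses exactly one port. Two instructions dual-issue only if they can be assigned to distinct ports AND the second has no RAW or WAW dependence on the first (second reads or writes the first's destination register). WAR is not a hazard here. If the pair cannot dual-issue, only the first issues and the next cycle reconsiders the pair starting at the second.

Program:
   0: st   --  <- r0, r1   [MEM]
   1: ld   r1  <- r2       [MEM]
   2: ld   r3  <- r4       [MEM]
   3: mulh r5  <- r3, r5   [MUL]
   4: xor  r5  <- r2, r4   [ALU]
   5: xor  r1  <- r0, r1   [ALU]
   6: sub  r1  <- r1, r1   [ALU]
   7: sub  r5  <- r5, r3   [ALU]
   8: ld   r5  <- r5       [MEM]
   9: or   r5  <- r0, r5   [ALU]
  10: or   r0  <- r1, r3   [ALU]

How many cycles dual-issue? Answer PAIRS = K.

t=0 i0:st ; no-port MEM/MEM
t=1 i1:ld ; no-port MEM/MEM
t=2 i2:ld ; RAW r3
t=3 i3:mulh ; WAW r5
t=4 i4&i5:xor xor ; 2-wide
t=5 i6&i7:sub sub ; 2-wide
t=6 i8:ld ; RAW+WAW r5
t=7 i9&i10:or or ; 2-wide

PAIRS = 3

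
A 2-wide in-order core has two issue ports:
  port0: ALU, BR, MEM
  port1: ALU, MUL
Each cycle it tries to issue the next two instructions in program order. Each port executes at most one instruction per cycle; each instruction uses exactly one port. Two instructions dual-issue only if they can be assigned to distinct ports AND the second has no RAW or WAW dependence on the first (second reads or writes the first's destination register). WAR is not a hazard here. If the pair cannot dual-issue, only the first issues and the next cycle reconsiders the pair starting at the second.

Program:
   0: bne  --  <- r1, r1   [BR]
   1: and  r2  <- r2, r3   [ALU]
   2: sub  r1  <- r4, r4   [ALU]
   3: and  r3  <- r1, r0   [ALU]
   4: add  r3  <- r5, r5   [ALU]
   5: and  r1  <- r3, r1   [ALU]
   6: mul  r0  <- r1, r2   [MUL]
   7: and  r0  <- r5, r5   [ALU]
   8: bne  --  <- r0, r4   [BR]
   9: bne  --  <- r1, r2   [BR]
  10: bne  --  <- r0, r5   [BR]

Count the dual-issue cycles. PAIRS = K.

  cy0 -> i0/i1 (bne.BR;and.ALU) 2-wide
  cy1 -> i2 (sub.ALU) RAW r1
  cy2 -> i3 (and.ALU) WAW r3
  cy3 -> i4 (add.ALU) RAW r3
  cy4 -> i5 (and.ALU) RAW r1
  cy5 -> i6 (mul.MUL) WAW r0
  cy6 -> i7 (and.ALU) RAW r0
  cy7 -> i8 (bne.BR) no-port BR/BR
  cy8 -> i9 (bne.BR) no-port BR/BR
  cy9 -> i10 (bne.BR) tail

PAIRS = 1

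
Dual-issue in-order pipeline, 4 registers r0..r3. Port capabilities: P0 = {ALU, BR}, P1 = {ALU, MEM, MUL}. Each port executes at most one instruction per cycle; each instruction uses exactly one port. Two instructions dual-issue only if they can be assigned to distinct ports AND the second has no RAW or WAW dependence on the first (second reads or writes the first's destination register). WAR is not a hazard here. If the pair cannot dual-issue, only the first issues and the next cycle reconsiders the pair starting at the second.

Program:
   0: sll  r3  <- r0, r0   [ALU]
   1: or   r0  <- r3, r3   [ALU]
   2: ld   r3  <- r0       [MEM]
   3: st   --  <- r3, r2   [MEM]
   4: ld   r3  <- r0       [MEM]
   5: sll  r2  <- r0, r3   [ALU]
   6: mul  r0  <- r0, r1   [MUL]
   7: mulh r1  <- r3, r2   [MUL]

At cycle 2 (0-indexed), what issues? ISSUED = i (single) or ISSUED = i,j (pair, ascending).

ISSUED = 2

0. sll @i0  | RAW r3
1. or @i1  | RAW r0
2. ld @i2  | no-port MEM/MEM
3. st @i3  | no-port MEM/MEM
4. ld @i4  | RAW r3
5. sll;mul @i5/i6  | dual
6. mulh @i7  | tail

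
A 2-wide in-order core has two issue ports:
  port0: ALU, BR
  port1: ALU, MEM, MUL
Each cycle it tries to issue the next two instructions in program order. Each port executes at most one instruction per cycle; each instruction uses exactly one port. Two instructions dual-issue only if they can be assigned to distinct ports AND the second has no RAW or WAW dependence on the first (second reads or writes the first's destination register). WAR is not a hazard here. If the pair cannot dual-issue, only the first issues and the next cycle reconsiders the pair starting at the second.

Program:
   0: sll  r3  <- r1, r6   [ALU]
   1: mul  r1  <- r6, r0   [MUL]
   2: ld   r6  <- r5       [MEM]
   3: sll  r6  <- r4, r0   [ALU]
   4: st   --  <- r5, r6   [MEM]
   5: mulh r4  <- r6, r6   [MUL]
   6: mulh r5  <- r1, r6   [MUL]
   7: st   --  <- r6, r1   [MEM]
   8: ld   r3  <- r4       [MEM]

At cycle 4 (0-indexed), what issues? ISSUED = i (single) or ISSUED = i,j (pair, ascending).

t=0 i0+i1:sll;mul ; dual
t=1 i2:ld ; WAW r6
t=2 i3:sll ; RAW r6
t=3 i4:st ; no-port MEM/MUL
t=4 i5:mulh ; no-port MUL/MUL
t=5 i6:mulh ; no-port MUL/MEM
t=6 i7:st ; no-port MEM/MEM
t=7 i8:ld ; tail

ISSUED = 5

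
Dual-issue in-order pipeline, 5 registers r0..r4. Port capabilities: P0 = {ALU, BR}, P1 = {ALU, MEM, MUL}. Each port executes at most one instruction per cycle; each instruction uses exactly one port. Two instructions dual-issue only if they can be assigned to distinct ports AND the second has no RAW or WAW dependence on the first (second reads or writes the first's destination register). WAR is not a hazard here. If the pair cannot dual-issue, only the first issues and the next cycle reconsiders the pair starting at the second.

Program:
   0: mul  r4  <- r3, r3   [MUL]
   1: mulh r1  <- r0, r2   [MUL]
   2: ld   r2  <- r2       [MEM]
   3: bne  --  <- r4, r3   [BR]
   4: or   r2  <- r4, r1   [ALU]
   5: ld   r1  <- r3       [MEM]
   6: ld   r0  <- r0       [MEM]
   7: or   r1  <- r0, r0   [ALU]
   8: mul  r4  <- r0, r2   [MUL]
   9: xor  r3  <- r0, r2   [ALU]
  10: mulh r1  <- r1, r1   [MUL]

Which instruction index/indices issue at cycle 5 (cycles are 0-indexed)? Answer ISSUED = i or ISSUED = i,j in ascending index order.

t=0 i0:mul ; no-port MUL/MUL
t=1 i1:mulh ; no-port MUL/MEM
t=2 i2&i3:ld;bne ; dual
t=3 i4&i5:or;ld ; dual
t=4 i6:ld ; RAW r0
t=5 i7&i8:or;mul ; dual
t=6 i9&i10:xor;mulh ; dual

ISSUED = 7,8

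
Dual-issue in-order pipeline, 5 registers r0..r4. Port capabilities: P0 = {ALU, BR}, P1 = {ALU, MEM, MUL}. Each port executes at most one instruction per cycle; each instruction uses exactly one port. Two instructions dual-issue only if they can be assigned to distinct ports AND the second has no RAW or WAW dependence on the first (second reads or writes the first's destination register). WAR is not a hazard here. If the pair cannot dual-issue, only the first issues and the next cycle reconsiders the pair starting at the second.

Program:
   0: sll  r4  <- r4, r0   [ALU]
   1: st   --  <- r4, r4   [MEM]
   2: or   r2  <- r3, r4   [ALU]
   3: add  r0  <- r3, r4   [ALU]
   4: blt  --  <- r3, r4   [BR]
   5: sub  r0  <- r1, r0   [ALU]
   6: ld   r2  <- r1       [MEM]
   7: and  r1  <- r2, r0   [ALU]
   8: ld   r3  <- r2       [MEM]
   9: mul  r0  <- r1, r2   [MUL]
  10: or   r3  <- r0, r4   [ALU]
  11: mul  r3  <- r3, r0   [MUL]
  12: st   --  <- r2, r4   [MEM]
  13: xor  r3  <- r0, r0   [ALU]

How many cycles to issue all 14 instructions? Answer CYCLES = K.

0. sll @i0  | RAW r4
1. st/or @i1&i2  | dual
2. add/blt @i3&i4  | dual
3. sub/ld @i5&i6  | dual
4. and/ld @i7&i8  | dual
5. mul @i9  | RAW r0
6. or @i10  | RAW+WAW r3
7. mul @i11  | no-port MUL/MEM
8. st/xor @i12&i13  | dual

CYCLES = 9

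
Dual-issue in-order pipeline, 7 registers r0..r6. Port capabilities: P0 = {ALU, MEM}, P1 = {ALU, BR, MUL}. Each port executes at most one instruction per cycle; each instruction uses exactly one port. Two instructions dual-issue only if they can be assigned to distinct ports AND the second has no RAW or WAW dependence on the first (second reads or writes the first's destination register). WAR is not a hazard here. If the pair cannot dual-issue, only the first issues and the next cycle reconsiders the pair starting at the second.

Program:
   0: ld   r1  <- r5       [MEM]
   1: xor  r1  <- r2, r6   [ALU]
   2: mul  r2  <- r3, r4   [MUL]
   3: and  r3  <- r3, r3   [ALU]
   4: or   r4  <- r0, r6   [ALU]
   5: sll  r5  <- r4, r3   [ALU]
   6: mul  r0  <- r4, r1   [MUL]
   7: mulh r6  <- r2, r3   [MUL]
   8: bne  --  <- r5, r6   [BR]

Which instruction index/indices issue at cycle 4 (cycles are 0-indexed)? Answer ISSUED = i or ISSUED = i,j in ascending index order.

ISSUED = 7

0. ld @i0  | WAW r1
1. xor mul @i1,i2  | dual
2. and or @i3,i4  | dual
3. sll mul @i5,i6  | dual
4. mulh @i7  | no-port MUL/BR
5. bne @i8  | tail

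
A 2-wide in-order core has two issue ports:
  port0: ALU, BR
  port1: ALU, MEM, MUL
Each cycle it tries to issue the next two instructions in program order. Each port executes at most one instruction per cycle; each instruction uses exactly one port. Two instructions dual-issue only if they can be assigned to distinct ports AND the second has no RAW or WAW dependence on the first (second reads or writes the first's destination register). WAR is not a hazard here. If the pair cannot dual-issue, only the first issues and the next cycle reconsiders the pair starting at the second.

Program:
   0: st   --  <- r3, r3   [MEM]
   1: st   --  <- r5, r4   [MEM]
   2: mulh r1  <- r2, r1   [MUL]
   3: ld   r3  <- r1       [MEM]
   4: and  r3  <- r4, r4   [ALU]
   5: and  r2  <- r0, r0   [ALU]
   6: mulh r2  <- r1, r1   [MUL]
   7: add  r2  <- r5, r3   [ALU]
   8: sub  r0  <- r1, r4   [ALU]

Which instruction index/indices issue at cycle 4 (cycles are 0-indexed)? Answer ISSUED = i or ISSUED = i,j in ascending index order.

ISSUED = 4,5

  cy0 -> i0 (st) no-port MEM/MEM
  cy1 -> i1 (st) no-port MEM/MUL
  cy2 -> i2 (mulh) no-port MUL/MEM
  cy3 -> i3 (ld) WAW r3
  cy4 -> i4+i5 (and+and) 2-wide
  cy5 -> i6 (mulh) WAW r2
  cy6 -> i7+i8 (add+sub) 2-wide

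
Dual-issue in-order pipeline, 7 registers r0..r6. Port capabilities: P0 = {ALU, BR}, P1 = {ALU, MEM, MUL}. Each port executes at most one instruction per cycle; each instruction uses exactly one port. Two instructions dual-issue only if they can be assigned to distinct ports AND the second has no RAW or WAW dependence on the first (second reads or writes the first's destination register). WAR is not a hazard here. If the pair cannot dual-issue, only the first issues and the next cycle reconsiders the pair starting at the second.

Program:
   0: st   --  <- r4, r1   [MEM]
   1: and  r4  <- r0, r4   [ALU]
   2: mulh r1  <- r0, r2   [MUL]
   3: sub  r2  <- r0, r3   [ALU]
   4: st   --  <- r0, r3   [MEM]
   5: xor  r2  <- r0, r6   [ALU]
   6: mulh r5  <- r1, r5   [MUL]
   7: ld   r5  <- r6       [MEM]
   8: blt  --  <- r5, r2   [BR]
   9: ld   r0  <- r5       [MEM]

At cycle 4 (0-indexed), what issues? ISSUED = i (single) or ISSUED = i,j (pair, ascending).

ISSUED = 7

t=0 i0&i1:st/and ; 2-wide
t=1 i2&i3:mulh/sub ; 2-wide
t=2 i4&i5:st/xor ; 2-wide
t=3 i6:mulh ; no-port MUL/MEM
t=4 i7:ld ; RAW r5
t=5 i8&i9:blt/ld ; 2-wide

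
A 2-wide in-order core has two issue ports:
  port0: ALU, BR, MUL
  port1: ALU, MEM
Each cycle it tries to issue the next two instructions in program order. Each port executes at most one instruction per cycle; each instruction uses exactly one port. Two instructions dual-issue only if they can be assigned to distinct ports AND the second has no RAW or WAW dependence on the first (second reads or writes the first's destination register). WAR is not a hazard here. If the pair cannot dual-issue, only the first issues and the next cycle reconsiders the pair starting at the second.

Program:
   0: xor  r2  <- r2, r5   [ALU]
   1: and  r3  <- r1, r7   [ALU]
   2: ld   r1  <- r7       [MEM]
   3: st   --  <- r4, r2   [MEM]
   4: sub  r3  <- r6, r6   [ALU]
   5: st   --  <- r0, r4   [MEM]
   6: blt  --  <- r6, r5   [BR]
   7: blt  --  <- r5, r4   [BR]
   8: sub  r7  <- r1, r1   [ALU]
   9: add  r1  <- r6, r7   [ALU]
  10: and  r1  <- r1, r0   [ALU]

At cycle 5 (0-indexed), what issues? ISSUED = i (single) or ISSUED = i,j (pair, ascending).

  cy0 -> i0+i1 (xor.ALU/and.ALU) dual
  cy1 -> i2 (ld.MEM) no-port MEM/MEM
  cy2 -> i3+i4 (st.MEM/sub.ALU) dual
  cy3 -> i5+i6 (st.MEM/blt.BR) dual
  cy4 -> i7+i8 (blt.BR/sub.ALU) dual
  cy5 -> i9 (add.ALU) RAW+WAW r1
  cy6 -> i10 (and.ALU) tail

ISSUED = 9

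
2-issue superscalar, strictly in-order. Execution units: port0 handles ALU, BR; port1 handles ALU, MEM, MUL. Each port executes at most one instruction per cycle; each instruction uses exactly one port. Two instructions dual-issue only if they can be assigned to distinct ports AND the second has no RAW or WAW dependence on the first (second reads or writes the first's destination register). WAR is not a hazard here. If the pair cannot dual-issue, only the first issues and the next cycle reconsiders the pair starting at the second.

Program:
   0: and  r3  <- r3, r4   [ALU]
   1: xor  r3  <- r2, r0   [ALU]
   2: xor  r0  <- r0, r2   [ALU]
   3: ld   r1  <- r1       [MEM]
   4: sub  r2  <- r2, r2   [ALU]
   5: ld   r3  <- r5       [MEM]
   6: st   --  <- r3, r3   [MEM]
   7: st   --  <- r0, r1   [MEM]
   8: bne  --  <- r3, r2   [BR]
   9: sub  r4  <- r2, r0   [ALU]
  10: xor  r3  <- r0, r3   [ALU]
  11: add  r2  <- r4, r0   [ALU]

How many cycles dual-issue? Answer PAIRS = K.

PAIRS = 4

0. and.ALU @i0  | WAW r3
1. xor.ALU xor.ALU @i1/i2  | 2-wide
2. ld.MEM sub.ALU @i3/i4  | 2-wide
3. ld.MEM @i5  | no-port MEM/MEM
4. st.MEM @i6  | no-port MEM/MEM
5. st.MEM bne.BR @i7/i8  | 2-wide
6. sub.ALU xor.ALU @i9/i10  | 2-wide
7. add.ALU @i11  | tail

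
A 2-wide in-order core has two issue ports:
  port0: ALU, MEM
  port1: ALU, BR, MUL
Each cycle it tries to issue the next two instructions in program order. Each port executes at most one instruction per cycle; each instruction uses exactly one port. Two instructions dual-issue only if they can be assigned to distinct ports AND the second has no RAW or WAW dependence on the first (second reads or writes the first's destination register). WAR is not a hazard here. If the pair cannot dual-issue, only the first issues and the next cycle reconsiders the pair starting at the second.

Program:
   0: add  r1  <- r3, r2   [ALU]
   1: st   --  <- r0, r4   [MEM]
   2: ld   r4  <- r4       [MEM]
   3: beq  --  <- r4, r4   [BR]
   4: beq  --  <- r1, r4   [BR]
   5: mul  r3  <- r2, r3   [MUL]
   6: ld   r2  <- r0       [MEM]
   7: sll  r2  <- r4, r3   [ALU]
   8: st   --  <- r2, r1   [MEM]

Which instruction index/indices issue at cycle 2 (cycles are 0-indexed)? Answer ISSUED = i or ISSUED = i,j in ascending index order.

0. add/st @i0+i1  | dual
1. ld @i2  | RAW r4
2. beq @i3  | no-port BR/BR
3. beq @i4  | no-port BR/MUL
4. mul/ld @i5+i6  | dual
5. sll @i7  | RAW r2
6. st @i8  | tail

ISSUED = 3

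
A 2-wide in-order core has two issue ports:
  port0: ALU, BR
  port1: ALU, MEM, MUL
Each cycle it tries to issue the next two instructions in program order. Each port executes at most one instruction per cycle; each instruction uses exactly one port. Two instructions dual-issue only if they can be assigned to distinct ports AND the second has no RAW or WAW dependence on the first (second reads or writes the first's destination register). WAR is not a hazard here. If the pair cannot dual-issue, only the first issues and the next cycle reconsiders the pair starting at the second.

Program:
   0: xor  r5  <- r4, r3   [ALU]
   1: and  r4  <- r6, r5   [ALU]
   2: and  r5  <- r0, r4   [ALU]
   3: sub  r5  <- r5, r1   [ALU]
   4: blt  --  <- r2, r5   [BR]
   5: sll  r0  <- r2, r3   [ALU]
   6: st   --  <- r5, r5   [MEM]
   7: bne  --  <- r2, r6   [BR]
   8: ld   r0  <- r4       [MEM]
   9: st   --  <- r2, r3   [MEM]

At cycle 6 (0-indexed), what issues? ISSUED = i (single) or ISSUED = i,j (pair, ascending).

ISSUED = 8

0. xor @i0  | RAW r5
1. and @i1  | RAW r4
2. and @i2  | RAW+WAW r5
3. sub @i3  | RAW r5
4. blt+sll @i4,i5  | 2-wide
5. st+bne @i6,i7  | 2-wide
6. ld @i8  | no-port MEM/MEM
7. st @i9  | tail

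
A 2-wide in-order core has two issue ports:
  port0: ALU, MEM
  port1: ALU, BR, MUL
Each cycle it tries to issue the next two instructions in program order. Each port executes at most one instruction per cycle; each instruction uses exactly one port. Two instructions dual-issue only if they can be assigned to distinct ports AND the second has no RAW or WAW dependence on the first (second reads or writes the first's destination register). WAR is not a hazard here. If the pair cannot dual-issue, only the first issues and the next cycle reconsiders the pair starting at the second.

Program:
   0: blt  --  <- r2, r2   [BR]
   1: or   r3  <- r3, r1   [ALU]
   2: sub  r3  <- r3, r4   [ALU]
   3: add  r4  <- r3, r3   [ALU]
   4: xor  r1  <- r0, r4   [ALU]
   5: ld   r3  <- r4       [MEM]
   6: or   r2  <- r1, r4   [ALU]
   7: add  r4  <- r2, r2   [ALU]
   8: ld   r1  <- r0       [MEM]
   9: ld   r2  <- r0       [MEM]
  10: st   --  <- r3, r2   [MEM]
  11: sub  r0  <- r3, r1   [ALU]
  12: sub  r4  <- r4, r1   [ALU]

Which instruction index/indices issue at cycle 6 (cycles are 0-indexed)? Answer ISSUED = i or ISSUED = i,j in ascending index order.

ISSUED = 9

c0: i0&i1 blt.BR or.ALU  dual
c1: i2 sub.ALU  RAW r3
c2: i3 add.ALU  RAW r4
c3: i4&i5 xor.ALU ld.MEM  dual
c4: i6 or.ALU  RAW r2
c5: i7&i8 add.ALU ld.MEM  dual
c6: i9 ld.MEM  no-port MEM/MEM
c7: i10&i11 st.MEM sub.ALU  dual
c8: i12 sub.ALU  tail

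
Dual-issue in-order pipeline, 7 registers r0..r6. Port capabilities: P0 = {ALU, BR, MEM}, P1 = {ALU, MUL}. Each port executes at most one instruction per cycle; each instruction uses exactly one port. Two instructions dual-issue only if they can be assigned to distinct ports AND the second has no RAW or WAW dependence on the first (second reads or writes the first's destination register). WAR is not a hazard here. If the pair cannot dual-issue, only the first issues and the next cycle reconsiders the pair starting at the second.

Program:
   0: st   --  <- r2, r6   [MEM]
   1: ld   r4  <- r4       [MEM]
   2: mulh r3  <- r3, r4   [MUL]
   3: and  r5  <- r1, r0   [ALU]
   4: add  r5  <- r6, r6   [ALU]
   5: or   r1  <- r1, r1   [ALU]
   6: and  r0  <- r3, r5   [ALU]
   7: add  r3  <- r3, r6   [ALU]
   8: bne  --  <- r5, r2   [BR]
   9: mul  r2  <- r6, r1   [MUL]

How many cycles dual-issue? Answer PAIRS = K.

  cy0 -> i0 (st) no-port MEM/MEM
  cy1 -> i1 (ld) RAW r4
  cy2 -> i2,i3 (mulh+and) 2-wide
  cy3 -> i4,i5 (add+or) 2-wide
  cy4 -> i6,i7 (and+add) 2-wide
  cy5 -> i8,i9 (bne+mul) 2-wide

PAIRS = 4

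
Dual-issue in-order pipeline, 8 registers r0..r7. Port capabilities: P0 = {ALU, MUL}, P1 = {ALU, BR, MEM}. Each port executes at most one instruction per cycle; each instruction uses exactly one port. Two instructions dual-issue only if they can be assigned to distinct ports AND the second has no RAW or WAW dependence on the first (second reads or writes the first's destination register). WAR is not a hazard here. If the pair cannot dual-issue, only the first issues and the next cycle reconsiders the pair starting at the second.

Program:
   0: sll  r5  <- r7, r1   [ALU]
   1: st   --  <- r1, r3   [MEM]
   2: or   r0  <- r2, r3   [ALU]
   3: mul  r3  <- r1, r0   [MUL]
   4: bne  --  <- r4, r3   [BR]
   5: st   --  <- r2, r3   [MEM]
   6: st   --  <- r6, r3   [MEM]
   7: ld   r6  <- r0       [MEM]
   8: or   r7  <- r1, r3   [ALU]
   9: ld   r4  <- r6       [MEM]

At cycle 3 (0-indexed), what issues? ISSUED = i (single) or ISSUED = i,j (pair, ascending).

  cy0 -> i0,i1 (sll st) pair
  cy1 -> i2 (or) RAW r0
  cy2 -> i3 (mul) RAW r3
  cy3 -> i4 (bne) no-port BR/MEM
  cy4 -> i5 (st) no-port MEM/MEM
  cy5 -> i6 (st) no-port MEM/MEM
  cy6 -> i7,i8 (ld or) pair
  cy7 -> i9 (ld) tail

ISSUED = 4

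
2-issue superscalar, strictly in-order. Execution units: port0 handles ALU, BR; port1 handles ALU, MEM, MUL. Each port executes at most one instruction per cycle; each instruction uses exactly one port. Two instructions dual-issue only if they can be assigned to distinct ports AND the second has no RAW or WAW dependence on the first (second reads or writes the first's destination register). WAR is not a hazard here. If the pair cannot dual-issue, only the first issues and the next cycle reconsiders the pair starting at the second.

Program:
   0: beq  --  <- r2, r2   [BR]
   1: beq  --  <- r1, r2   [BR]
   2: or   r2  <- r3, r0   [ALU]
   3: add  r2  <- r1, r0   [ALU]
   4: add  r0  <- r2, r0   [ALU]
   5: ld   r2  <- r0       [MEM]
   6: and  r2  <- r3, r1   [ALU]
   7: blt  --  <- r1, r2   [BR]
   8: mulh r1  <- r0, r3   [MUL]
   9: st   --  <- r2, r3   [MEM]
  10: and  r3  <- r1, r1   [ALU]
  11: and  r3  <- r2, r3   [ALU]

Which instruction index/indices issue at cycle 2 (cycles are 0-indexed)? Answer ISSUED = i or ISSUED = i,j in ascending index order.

ISSUED = 3

c0: i0 beq.BR  no-port BR/BR
c1: i1,i2 beq.BR or.ALU  dual
c2: i3 add.ALU  RAW r2
c3: i4 add.ALU  RAW r0
c4: i5 ld.MEM  WAW r2
c5: i6 and.ALU  RAW r2
c6: i7,i8 blt.BR mulh.MUL  dual
c7: i9,i10 st.MEM and.ALU  dual
c8: i11 and.ALU  tail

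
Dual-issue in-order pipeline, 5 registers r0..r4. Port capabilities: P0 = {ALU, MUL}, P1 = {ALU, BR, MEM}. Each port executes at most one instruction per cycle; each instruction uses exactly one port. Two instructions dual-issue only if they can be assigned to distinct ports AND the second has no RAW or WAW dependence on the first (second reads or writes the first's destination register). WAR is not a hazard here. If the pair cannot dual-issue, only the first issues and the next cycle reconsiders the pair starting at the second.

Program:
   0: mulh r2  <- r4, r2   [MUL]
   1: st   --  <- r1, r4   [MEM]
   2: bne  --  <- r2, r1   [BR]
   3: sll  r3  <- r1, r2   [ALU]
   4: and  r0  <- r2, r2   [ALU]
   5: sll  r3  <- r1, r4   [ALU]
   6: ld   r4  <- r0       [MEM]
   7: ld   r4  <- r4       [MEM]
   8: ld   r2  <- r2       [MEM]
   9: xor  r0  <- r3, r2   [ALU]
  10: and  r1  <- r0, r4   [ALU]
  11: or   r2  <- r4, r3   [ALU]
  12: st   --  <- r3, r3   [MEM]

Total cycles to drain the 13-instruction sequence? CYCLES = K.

t=0 i0+i1:mulh.MUL st.MEM ; pair
t=1 i2+i3:bne.BR sll.ALU ; pair
t=2 i4+i5:and.ALU sll.ALU ; pair
t=3 i6:ld.MEM ; no-port MEM/MEM
t=4 i7:ld.MEM ; no-port MEM/MEM
t=5 i8:ld.MEM ; RAW r2
t=6 i9:xor.ALU ; RAW r0
t=7 i10+i11:and.ALU or.ALU ; pair
t=8 i12:st.MEM ; tail

CYCLES = 9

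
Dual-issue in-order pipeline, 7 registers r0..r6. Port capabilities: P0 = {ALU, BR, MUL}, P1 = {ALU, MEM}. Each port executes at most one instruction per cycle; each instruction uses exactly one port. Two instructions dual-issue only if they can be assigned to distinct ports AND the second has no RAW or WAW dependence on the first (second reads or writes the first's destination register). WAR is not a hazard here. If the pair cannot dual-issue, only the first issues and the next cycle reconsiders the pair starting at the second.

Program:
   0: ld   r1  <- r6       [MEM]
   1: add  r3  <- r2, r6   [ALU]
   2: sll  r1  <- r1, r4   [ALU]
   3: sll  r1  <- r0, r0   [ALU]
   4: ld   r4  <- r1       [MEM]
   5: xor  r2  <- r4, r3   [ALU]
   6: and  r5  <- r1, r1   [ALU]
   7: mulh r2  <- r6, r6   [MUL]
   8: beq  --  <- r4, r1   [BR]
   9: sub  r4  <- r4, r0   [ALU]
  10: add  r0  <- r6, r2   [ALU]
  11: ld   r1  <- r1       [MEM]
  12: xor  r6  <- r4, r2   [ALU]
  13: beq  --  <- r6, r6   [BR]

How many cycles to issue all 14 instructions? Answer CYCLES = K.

0. ld.MEM/add.ALU @i0&i1  | pair
1. sll.ALU @i2  | WAW r1
2. sll.ALU @i3  | RAW r1
3. ld.MEM @i4  | RAW r4
4. xor.ALU/and.ALU @i5&i6  | pair
5. mulh.MUL @i7  | no-port MUL/BR
6. beq.BR/sub.ALU @i8&i9  | pair
7. add.ALU/ld.MEM @i10&i11  | pair
8. xor.ALU @i12  | RAW r6
9. beq.BR @i13  | tail

CYCLES = 10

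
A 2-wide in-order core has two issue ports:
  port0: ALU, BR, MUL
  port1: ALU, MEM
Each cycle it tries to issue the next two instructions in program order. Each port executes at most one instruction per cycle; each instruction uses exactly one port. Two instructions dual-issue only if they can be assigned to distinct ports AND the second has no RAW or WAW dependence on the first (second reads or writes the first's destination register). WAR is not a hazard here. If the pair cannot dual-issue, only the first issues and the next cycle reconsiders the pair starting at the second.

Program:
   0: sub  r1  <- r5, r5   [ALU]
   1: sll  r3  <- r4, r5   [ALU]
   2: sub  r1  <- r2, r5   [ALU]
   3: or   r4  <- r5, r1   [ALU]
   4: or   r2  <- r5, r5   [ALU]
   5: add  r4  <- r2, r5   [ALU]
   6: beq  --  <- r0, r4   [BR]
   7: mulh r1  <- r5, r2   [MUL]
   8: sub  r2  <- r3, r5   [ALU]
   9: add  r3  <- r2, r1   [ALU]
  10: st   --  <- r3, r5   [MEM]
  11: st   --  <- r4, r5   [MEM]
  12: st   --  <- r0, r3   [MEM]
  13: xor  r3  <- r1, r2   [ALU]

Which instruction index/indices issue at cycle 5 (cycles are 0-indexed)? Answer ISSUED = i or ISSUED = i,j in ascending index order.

ISSUED = 7,8

[0] i0,i1  sub.ALU+sll.ALU  -- 2-wide
[1] i2  sub.ALU  -- RAW r1
[2] i3,i4  or.ALU+or.ALU  -- 2-wide
[3] i5  add.ALU  -- RAW r4
[4] i6  beq.BR  -- no-port BR/MUL
[5] i7,i8  mulh.MUL+sub.ALU  -- 2-wide
[6] i9  add.ALU  -- RAW r3
[7] i10  st.MEM  -- no-port MEM/MEM
[8] i11  st.MEM  -- no-port MEM/MEM
[9] i12,i13  st.MEM+xor.ALU  -- 2-wide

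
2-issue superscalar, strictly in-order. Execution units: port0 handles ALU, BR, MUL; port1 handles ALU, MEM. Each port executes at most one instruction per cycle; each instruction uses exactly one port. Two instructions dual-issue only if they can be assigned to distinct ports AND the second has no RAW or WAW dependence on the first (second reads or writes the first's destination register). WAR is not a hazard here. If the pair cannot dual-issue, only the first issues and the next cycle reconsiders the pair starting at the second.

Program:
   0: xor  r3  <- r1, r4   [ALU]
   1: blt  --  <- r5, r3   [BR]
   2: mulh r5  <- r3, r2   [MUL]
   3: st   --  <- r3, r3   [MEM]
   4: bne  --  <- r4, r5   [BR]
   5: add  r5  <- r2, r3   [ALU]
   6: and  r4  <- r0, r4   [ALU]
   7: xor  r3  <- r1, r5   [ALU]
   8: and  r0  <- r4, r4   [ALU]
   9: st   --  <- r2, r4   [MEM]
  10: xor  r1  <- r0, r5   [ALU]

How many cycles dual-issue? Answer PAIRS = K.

t=0 i0:xor.ALU ; RAW r3
t=1 i1:blt.BR ; no-port BR/MUL
t=2 i2/i3:mulh.MUL;st.MEM ; 2-wide
t=3 i4/i5:bne.BR;add.ALU ; 2-wide
t=4 i6/i7:and.ALU;xor.ALU ; 2-wide
t=5 i8/i9:and.ALU;st.MEM ; 2-wide
t=6 i10:xor.ALU ; tail

PAIRS = 4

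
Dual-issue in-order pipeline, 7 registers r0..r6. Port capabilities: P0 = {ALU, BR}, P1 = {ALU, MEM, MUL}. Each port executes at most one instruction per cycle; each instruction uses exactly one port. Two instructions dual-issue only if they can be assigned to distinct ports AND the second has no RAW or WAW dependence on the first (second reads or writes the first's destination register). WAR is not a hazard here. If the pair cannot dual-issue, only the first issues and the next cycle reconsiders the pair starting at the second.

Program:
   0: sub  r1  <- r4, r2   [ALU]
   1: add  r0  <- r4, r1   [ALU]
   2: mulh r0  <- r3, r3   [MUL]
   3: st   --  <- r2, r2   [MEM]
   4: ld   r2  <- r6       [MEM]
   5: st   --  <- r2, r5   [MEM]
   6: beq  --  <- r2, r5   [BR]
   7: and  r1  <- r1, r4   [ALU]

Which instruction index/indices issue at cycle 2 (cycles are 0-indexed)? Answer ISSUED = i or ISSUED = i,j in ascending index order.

ISSUED = 2

t=0 i0:sub ; RAW r1
t=1 i1:add ; WAW r0
t=2 i2:mulh ; no-port MUL/MEM
t=3 i3:st ; no-port MEM/MEM
t=4 i4:ld ; no-port MEM/MEM
t=5 i5,i6:st/beq ; pair
t=6 i7:and ; tail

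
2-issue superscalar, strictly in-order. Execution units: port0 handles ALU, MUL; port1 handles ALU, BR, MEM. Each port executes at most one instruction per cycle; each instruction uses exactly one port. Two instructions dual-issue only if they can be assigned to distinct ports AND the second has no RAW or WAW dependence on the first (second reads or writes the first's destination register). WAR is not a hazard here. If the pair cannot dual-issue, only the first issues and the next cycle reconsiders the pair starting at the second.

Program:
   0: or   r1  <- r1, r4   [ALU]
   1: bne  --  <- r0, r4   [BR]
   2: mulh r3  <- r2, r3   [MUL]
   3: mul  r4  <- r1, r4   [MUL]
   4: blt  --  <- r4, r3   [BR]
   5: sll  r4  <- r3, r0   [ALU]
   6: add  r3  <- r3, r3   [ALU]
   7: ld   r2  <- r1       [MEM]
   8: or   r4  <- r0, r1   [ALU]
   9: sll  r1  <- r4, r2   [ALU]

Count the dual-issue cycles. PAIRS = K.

PAIRS = 3

0. or.ALU;bne.BR @i0+i1  | dual
1. mulh.MUL @i2  | no-port MUL/MUL
2. mul.MUL @i3  | RAW r4
3. blt.BR;sll.ALU @i4+i5  | dual
4. add.ALU;ld.MEM @i6+i7  | dual
5. or.ALU @i8  | RAW r4
6. sll.ALU @i9  | tail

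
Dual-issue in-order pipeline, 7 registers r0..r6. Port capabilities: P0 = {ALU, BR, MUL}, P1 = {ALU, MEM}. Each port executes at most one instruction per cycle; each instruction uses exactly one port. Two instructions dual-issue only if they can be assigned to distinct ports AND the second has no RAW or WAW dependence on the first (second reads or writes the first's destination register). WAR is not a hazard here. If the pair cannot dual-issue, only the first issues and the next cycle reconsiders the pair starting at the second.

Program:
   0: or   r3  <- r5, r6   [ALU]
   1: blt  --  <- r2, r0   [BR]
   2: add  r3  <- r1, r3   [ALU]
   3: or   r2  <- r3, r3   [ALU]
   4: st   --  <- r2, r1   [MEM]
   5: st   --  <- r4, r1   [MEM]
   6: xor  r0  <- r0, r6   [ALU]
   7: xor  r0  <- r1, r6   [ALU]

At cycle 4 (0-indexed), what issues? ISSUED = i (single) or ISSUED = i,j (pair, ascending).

ISSUED = 5,6

0. or blt @i0,i1  | 2-wide
1. add @i2  | RAW r3
2. or @i3  | RAW r2
3. st @i4  | no-port MEM/MEM
4. st xor @i5,i6  | 2-wide
5. xor @i7  | tail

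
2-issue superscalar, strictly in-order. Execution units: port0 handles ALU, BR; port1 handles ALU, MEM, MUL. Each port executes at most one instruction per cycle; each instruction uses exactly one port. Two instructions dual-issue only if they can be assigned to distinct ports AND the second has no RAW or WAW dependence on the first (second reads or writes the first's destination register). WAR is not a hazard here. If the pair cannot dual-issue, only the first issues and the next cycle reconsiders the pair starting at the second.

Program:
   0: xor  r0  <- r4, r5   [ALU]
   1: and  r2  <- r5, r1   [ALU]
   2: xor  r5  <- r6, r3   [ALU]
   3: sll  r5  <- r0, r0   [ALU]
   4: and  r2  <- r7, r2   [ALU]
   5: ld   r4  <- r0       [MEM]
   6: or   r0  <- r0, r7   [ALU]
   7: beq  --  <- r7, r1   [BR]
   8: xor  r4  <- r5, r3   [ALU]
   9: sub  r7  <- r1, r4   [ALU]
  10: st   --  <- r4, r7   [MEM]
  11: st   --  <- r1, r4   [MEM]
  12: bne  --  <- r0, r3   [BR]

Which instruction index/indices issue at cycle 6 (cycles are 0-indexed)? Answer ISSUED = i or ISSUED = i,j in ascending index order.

  cy0 -> i0+i1 (xor/and) pair
  cy1 -> i2 (xor) WAW r5
  cy2 -> i3+i4 (sll/and) pair
  cy3 -> i5+i6 (ld/or) pair
  cy4 -> i7+i8 (beq/xor) pair
  cy5 -> i9 (sub) RAW r7
  cy6 -> i10 (st) no-port MEM/MEM
  cy7 -> i11+i12 (st/bne) pair

ISSUED = 10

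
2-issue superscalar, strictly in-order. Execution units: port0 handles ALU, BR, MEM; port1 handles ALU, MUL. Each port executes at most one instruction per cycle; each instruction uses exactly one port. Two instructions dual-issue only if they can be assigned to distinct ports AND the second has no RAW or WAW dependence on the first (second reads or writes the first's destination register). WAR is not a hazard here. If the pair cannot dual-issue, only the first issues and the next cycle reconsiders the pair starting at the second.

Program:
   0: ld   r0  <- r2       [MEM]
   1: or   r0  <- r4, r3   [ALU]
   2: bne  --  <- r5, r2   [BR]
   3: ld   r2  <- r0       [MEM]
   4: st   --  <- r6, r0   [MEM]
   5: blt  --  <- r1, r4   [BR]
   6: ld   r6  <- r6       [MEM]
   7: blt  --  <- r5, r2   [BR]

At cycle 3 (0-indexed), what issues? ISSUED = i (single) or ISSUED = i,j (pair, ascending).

ISSUED = 4

t=0 i0:ld.MEM ; WAW r0
t=1 i1/i2:or.ALU;bne.BR ; dual
t=2 i3:ld.MEM ; no-port MEM/MEM
t=3 i4:st.MEM ; no-port MEM/BR
t=4 i5:blt.BR ; no-port BR/MEM
t=5 i6:ld.MEM ; no-port MEM/BR
t=6 i7:blt.BR ; tail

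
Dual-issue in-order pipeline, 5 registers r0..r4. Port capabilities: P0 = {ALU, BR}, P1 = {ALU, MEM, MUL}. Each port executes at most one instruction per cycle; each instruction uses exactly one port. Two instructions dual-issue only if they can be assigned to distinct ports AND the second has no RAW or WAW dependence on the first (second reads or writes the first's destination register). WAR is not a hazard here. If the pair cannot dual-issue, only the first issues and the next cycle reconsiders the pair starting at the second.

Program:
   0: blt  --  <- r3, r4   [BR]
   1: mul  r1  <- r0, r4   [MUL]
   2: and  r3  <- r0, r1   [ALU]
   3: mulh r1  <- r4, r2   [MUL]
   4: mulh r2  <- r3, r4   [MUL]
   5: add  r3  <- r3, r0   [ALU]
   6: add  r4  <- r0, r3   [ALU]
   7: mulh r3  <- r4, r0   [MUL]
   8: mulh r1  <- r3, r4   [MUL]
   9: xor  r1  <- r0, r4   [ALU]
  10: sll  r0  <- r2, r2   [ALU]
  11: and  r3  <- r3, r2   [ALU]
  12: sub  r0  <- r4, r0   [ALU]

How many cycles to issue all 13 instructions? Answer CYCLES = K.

CYCLES = 8

c0: i0+i1 blt.BR mul.MUL  2-wide
c1: i2+i3 and.ALU mulh.MUL  2-wide
c2: i4+i5 mulh.MUL add.ALU  2-wide
c3: i6 add.ALU  RAW r4
c4: i7 mulh.MUL  no-port MUL/MUL
c5: i8 mulh.MUL  WAW r1
c6: i9+i10 xor.ALU sll.ALU  2-wide
c7: i11+i12 and.ALU sub.ALU  2-wide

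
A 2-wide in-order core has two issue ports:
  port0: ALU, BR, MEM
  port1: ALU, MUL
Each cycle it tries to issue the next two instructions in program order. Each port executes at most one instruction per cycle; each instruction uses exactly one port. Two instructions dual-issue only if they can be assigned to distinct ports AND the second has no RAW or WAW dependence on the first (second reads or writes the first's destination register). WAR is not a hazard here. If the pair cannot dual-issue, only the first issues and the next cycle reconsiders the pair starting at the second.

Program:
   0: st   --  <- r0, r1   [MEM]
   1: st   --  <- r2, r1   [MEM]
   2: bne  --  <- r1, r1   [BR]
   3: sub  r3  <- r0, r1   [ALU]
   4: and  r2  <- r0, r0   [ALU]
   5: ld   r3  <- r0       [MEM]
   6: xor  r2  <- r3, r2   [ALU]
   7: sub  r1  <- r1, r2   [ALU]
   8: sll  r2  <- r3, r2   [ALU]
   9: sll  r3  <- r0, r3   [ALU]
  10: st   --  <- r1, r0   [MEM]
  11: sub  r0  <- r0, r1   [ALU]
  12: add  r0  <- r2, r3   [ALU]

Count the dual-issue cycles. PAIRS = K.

c0: i0 st  no-port MEM/MEM
c1: i1 st  no-port MEM/BR
c2: i2&i3 bne/sub  pair
c3: i4&i5 and/ld  pair
c4: i6 xor  RAW r2
c5: i7&i8 sub/sll  pair
c6: i9&i10 sll/st  pair
c7: i11 sub  WAW r0
c8: i12 add  tail

PAIRS = 4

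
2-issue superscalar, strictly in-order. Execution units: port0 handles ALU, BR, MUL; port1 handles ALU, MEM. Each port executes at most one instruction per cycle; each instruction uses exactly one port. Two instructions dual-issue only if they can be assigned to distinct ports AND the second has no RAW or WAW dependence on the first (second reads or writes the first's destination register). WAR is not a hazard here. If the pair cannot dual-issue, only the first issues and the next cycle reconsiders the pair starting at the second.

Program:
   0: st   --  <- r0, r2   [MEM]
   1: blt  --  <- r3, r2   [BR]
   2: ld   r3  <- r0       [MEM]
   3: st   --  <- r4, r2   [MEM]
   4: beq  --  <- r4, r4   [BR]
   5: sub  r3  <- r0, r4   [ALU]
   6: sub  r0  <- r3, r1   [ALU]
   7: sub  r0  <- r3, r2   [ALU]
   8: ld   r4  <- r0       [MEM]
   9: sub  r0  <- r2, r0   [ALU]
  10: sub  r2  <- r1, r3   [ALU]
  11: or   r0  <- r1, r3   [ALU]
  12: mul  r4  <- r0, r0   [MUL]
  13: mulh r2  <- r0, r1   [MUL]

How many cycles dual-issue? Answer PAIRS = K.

PAIRS = 4

[0] i0&i1  st.MEM+blt.BR  -- pair
[1] i2  ld.MEM  -- no-port MEM/MEM
[2] i3&i4  st.MEM+beq.BR  -- pair
[3] i5  sub.ALU  -- RAW r3
[4] i6  sub.ALU  -- WAW r0
[5] i7  sub.ALU  -- RAW r0
[6] i8&i9  ld.MEM+sub.ALU  -- pair
[7] i10&i11  sub.ALU+or.ALU  -- pair
[8] i12  mul.MUL  -- no-port MUL/MUL
[9] i13  mulh.MUL  -- tail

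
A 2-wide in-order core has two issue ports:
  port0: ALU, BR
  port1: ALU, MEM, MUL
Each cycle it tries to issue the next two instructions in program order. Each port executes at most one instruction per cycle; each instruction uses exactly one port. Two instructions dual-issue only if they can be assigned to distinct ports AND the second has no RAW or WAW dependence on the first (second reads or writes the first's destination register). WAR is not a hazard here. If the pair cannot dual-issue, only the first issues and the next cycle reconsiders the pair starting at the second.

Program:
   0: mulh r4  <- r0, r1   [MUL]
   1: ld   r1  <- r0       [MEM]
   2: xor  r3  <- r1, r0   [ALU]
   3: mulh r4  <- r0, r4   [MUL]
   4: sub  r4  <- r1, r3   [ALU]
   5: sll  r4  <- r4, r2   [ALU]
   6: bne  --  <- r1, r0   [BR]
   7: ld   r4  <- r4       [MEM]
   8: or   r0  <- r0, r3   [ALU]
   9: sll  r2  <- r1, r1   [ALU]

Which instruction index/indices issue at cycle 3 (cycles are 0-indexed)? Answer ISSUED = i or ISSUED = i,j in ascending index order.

0. mulh.MUL @i0  | no-port MUL/MEM
1. ld.MEM @i1  | RAW r1
2. xor.ALU mulh.MUL @i2&i3  | pair
3. sub.ALU @i4  | RAW+WAW r4
4. sll.ALU bne.BR @i5&i6  | pair
5. ld.MEM or.ALU @i7&i8  | pair
6. sll.ALU @i9  | tail

ISSUED = 4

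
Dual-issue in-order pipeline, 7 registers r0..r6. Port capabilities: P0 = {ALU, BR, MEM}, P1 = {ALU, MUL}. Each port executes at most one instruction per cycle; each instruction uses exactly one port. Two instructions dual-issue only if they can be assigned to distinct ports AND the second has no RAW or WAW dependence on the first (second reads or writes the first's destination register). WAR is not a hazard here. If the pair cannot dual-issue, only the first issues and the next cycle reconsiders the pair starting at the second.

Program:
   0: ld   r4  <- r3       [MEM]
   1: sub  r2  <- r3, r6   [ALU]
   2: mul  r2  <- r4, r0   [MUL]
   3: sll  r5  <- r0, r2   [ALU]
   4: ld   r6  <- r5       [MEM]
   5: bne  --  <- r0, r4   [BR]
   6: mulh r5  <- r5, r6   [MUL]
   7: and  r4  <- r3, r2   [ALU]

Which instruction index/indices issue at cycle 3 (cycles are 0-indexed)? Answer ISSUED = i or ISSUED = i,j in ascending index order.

ISSUED = 4

#0 head=0: ld.MEM+sub.ALU i0&i1 pair
#1 head=2: mul.MUL i2 RAW r2
#2 head=3: sll.ALU i3 RAW r5
#3 head=4: ld.MEM i4 no-port MEM/BR
#4 head=5: bne.BR+mulh.MUL i5&i6 pair
#5 head=7: and.ALU i7 tail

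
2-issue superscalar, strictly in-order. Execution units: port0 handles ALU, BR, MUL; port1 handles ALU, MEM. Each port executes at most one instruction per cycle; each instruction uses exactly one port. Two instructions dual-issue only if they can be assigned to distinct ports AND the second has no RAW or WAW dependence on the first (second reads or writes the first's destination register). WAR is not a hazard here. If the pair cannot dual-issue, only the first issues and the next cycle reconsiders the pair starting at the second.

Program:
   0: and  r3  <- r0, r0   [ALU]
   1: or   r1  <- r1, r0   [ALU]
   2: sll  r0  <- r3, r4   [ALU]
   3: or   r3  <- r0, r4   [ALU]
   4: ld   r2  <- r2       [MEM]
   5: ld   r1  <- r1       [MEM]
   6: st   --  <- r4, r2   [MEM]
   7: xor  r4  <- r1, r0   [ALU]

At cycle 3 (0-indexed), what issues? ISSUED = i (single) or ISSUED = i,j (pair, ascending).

ISSUED = 5

  cy0 -> i0,i1 (and.ALU;or.ALU) pair
  cy1 -> i2 (sll.ALU) RAW r0
  cy2 -> i3,i4 (or.ALU;ld.MEM) pair
  cy3 -> i5 (ld.MEM) no-port MEM/MEM
  cy4 -> i6,i7 (st.MEM;xor.ALU) pair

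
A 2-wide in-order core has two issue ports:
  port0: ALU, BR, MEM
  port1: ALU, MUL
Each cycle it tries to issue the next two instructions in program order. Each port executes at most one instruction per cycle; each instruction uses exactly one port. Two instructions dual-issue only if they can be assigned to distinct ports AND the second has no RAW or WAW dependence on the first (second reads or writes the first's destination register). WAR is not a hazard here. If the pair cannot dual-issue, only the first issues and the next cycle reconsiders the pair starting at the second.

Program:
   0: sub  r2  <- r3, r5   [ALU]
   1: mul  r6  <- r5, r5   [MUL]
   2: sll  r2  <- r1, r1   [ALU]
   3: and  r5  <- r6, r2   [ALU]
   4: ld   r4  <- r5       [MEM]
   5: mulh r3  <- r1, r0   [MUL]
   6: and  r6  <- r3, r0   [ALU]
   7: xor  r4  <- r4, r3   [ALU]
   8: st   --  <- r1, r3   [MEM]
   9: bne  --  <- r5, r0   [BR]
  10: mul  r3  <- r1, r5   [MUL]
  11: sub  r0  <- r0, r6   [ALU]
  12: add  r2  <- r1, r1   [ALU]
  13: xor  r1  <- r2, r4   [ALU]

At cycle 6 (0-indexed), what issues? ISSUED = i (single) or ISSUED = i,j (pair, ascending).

c0: i0/i1 sub.ALU+mul.MUL  pair
c1: i2 sll.ALU  RAW r2
c2: i3 and.ALU  RAW r5
c3: i4/i5 ld.MEM+mulh.MUL  pair
c4: i6/i7 and.ALU+xor.ALU  pair
c5: i8 st.MEM  no-port MEM/BR
c6: i9/i10 bne.BR+mul.MUL  pair
c7: i11/i12 sub.ALU+add.ALU  pair
c8: i13 xor.ALU  tail

ISSUED = 9,10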